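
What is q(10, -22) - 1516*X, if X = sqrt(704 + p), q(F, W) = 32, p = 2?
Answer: 32 - 1516*sqrt(706) ≈ -40249.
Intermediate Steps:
X = sqrt(706) (X = sqrt(704 + 2) = sqrt(706) ≈ 26.571)
q(10, -22) - 1516*X = 32 - 1516*sqrt(706)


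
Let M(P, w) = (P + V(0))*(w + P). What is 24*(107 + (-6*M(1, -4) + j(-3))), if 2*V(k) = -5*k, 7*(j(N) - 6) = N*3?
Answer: 21792/7 ≈ 3113.1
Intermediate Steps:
j(N) = 6 + 3*N/7 (j(N) = 6 + (N*3)/7 = 6 + (3*N)/7 = 6 + 3*N/7)
V(k) = -5*k/2 (V(k) = (-5*k)/2 = -5*k/2)
M(P, w) = P*(P + w) (M(P, w) = (P - 5/2*0)*(w + P) = (P + 0)*(P + w) = P*(P + w))
24*(107 + (-6*M(1, -4) + j(-3))) = 24*(107 + (-6*(1 - 4) + (6 + (3/7)*(-3)))) = 24*(107 + (-6*(-3) + (6 - 9/7))) = 24*(107 + (-6*(-3) + 33/7)) = 24*(107 + (18 + 33/7)) = 24*(107 + 159/7) = 24*(908/7) = 21792/7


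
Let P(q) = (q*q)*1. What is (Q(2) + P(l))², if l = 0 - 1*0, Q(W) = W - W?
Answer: 0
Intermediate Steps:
Q(W) = 0
l = 0 (l = 0 + 0 = 0)
P(q) = q² (P(q) = q²*1 = q²)
(Q(2) + P(l))² = (0 + 0²)² = (0 + 0)² = 0² = 0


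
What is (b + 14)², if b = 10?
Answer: 576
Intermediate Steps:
(b + 14)² = (10 + 14)² = 24² = 576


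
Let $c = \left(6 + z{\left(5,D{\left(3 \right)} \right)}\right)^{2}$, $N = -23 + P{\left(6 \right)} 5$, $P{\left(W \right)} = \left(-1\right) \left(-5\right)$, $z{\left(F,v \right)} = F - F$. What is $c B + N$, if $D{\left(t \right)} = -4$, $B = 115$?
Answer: $4142$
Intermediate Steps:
$z{\left(F,v \right)} = 0$
$P{\left(W \right)} = 5$
$N = 2$ ($N = -23 + 5 \cdot 5 = -23 + 25 = 2$)
$c = 36$ ($c = \left(6 + 0\right)^{2} = 6^{2} = 36$)
$c B + N = 36 \cdot 115 + 2 = 4140 + 2 = 4142$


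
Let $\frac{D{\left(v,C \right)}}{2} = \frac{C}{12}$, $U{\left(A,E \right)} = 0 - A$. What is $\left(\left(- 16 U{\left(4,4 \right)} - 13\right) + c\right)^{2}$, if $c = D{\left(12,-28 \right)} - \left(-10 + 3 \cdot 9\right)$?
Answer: $\frac{7744}{9} \approx 860.44$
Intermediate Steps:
$U{\left(A,E \right)} = - A$
$D{\left(v,C \right)} = \frac{C}{6}$ ($D{\left(v,C \right)} = 2 \frac{C}{12} = \frac{C}{6}$)
$c = - \frac{65}{3}$ ($c = \frac{1}{6} \left(-28\right) - \left(-10 + 3 \cdot 9\right) = - \frac{14}{3} - \left(-10 + 27\right) = - \frac{14}{3} - 17 = - \frac{65}{3} \approx -21.667$)
$\left(\left(- 16 U{\left(4,4 \right)} - 13\right) + c\right)^{2} = \left(\left(- 16 \left(\left(-1\right) 4\right) - 13\right) - \frac{65}{3}\right)^{2} = \left(\left(\left(-16\right) \left(-4\right) - 13\right) - \frac{65}{3}\right)^{2} = \left(\left(64 - 13\right) - \frac{65}{3}\right)^{2} = \left(51 - \frac{65}{3}\right)^{2} = \left(\frac{88}{3}\right)^{2} = \frac{7744}{9}$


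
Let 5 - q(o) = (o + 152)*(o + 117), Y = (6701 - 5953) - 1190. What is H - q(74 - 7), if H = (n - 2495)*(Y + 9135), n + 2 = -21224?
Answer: -206166362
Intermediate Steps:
n = -21226 (n = -2 - 21224 = -21226)
Y = -442 (Y = 748 - 1190 = -442)
q(o) = 5 - (117 + o)*(152 + o) (q(o) = 5 - (o + 152)*(o + 117) = 5 - (152 + o)*(117 + o) = 5 - (117 + o)*(152 + o))
H = -206206653 (H = (-21226 - 2495)*(-442 + 9135) = -23721*8693 = -206206653)
H - q(74 - 7) = -206206653 - (-17779 - (74 - 7)² - 269*(74 - 7)) = -206206653 - (-17779 - 1*67² - 269*67) = -206206653 - (-17779 - 1*4489 - 18023) = -206206653 - (-17779 - 4489 - 18023) = -206206653 - 1*(-40291) = -206206653 + 40291 = -206166362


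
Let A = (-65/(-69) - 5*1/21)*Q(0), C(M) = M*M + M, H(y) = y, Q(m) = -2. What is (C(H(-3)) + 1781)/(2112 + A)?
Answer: 863121/1019416 ≈ 0.84668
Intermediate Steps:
C(M) = M + M**2 (C(M) = M**2 + M = M + M**2)
A = -680/483 (A = (-65/(-69) - 5*1/21)*(-2) = (-65*(-1/69) - 5*1/21)*(-2) = (65/69 - 5/21)*(-2) = (340/483)*(-2) = -680/483 ≈ -1.4079)
(C(H(-3)) + 1781)/(2112 + A) = (-3*(1 - 3) + 1781)/(2112 - 680/483) = (-3*(-2) + 1781)/(1019416/483) = (6 + 1781)*(483/1019416) = 1787*(483/1019416) = 863121/1019416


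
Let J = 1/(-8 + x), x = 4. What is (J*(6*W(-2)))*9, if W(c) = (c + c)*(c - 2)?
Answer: -216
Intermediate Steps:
W(c) = 2*c*(-2 + c) (W(c) = (2*c)*(-2 + c) = 2*c*(-2 + c))
J = -1/4 (J = 1/(-8 + 4) = 1/(-4) = -1/4 ≈ -0.25000)
(J*(6*W(-2)))*9 = -3*2*(-2)*(-2 - 2)/2*9 = -3*2*(-2)*(-4)/2*9 = -3*16/2*9 = -1/4*96*9 = -24*9 = -216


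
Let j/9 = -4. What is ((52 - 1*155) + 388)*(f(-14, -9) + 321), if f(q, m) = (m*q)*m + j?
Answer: -241965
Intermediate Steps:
j = -36 (j = 9*(-4) = -36)
f(q, m) = -36 + q*m² (f(q, m) = (m*q)*m - 36 = q*m² - 36 = -36 + q*m²)
((52 - 1*155) + 388)*(f(-14, -9) + 321) = ((52 - 1*155) + 388)*((-36 - 14*(-9)²) + 321) = ((52 - 155) + 388)*((-36 - 14*81) + 321) = (-103 + 388)*((-36 - 1134) + 321) = 285*(-1170 + 321) = 285*(-849) = -241965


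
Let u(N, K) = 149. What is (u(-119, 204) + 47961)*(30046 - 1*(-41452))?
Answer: 3439768780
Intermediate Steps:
(u(-119, 204) + 47961)*(30046 - 1*(-41452)) = (149 + 47961)*(30046 - 1*(-41452)) = 48110*(30046 + 41452) = 48110*71498 = 3439768780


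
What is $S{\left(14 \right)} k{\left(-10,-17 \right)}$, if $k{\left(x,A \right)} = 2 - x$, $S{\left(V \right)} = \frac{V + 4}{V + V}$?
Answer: $\frac{54}{7} \approx 7.7143$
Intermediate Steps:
$S{\left(V \right)} = \frac{4 + V}{2 V}$
$S{\left(14 \right)} k{\left(-10,-17 \right)} = \frac{4 + 14}{2 \cdot 14} \left(2 - -10\right) = \frac{1}{2} \cdot \frac{1}{14} \cdot 18 \left(2 + 10\right) = \frac{9}{14} \cdot 12 = \frac{54}{7}$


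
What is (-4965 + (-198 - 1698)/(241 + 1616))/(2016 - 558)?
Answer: -3073967/902502 ≈ -3.4061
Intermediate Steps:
(-4965 + (-198 - 1698)/(241 + 1616))/(2016 - 558) = (-4965 - 1896/1857)/1458 = (-4965 - 1896*1/1857)*(1/1458) = (-4965 - 632/619)*(1/1458) = -3073967/619*1/1458 = -3073967/902502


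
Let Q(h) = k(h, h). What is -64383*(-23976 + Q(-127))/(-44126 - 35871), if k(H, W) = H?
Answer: -1551823449/79997 ≈ -19399.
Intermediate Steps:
Q(h) = h
-64383*(-23976 + Q(-127))/(-44126 - 35871) = -64383*(-23976 - 127)/(-44126 - 35871) = -64383/((-79997/(-24103))) = -64383/((-79997*(-1/24103))) = -64383/79997/24103 = -64383*24103/79997 = -1551823449/79997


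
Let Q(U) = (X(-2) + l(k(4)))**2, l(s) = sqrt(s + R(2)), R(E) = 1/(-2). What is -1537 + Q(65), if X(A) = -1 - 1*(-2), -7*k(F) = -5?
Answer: -21501/14 + sqrt(42)/7 ≈ -1534.9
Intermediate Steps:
R(E) = -1/2
k(F) = 5/7 (k(F) = -1/7*(-5) = 5/7)
X(A) = 1 (X(A) = -1 + 2 = 1)
l(s) = sqrt(-1/2 + s) (l(s) = sqrt(s - 1/2) = sqrt(-1/2 + s))
Q(U) = (1 + sqrt(42)/14)**2 (Q(U) = (1 + sqrt(-2 + 4*(5/7))/2)**2 = (1 + sqrt(-2 + 20/7)/2)**2 = (1 + sqrt(6/7)/2)**2 = (1 + (sqrt(42)/7)/2)**2 = (1 + sqrt(42)/14)**2)
-1537 + Q(65) = -1537 + (14 + sqrt(42))**2/196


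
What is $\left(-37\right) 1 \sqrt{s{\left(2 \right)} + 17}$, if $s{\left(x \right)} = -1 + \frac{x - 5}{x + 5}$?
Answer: $- \frac{37 \sqrt{763}}{7} \approx -146.0$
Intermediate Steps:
$s{\left(x \right)} = -1 + \frac{-5 + x}{5 + x}$
$\left(-37\right) 1 \sqrt{s{\left(2 \right)} + 17} = \left(-37\right) 1 \sqrt{- \frac{10}{5 + 2} + 17} = - 37 \sqrt{- \frac{10}{7} + 17} = - 37 \sqrt{\frac{109}{7}} = - 37 \frac{\sqrt{763}}{7} = - \frac{37 \sqrt{763}}{7}$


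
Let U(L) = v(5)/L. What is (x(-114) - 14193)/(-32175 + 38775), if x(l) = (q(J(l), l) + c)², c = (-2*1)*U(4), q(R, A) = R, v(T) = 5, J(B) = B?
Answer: -2483/26400 ≈ -0.094053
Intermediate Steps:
U(L) = 5/L
c = -5/2 (c = (-2*1)*(5/4) = -10/4 = -2*5/4 = -5/2 ≈ -2.5000)
x(l) = (-5/2 + l)² (x(l) = (l - 5/2)² = (-5/2 + l)²)
(x(-114) - 14193)/(-32175 + 38775) = ((-5 + 2*(-114))²/4 - 14193)/(-32175 + 38775) = ((-5 - 228)²/4 - 14193)/6600 = ((¼)*(-233)² - 14193)*(1/6600) = ((¼)*54289 - 14193)*(1/6600) = (54289/4 - 14193)*(1/6600) = -2483/4*1/6600 = -2483/26400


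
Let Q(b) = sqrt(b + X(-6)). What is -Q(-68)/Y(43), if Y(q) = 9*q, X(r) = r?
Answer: -I*sqrt(74)/387 ≈ -0.022228*I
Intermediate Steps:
Q(b) = sqrt(-6 + b) (Q(b) = sqrt(b - 6) = sqrt(-6 + b))
-Q(-68)/Y(43) = -sqrt(-6 - 68)/(9*43) = -sqrt(-74)/387 = -I*sqrt(74)/387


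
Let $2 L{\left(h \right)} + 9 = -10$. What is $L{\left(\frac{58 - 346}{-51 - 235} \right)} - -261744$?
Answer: $\frac{523469}{2} \approx 2.6173 \cdot 10^{5}$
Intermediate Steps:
$L{\left(h \right)} = - \frac{19}{2}$ ($L{\left(h \right)} = - \frac{9}{2} + \frac{1}{2} \left(-10\right) = - \frac{9}{2} - 5 = - \frac{19}{2}$)
$L{\left(\frac{58 - 346}{-51 - 235} \right)} - -261744 = - \frac{19}{2} - -261744 = - \frac{19}{2} + 261744 = \frac{523469}{2}$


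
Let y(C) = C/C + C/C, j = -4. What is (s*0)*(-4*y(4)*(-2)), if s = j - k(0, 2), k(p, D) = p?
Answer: 0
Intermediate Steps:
y(C) = 2 (y(C) = 1 + 1 = 2)
s = -4 (s = -4 - 1*0 = -4 + 0 = -4)
(s*0)*(-4*y(4)*(-2)) = (-4*0)*(-4*2*(-2)) = 0*(-8*(-2)) = 0*16 = 0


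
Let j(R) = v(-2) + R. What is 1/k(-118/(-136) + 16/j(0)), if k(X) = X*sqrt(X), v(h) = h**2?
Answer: 136*sqrt(5627)/109561 ≈ 0.093115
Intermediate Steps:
j(R) = 4 + R (j(R) = (-2)**2 + R = 4 + R)
k(X) = X**(3/2)
1/k(-118/(-136) + 16/j(0)) = 1/((-118/(-136) + 16/(4 + 0))**(3/2)) = 1/((-118*(-1/136) + 16/4)**(3/2)) = 1/((59/68 + 16*(1/4))**(3/2)) = 1/((59/68 + 4)**(3/2)) = 1/((331/68)**(3/2)) = 1/(331*sqrt(5627)/2312) = 136*sqrt(5627)/109561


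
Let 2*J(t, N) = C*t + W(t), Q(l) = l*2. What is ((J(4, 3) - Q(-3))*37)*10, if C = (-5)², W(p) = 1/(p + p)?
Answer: 165945/8 ≈ 20743.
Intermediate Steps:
W(p) = 1/(2*p)
Q(l) = 2*l
C = 25
J(t, N) = 1/(4*t) + 25*t/2 (J(t, N) = (25*t + 1/(2*t))/2 = (1/(2*t) + 25*t)/2 = 1/(4*t) + 25*t/2)
((J(4, 3) - Q(-3))*37)*10 = (((¼)*(1 + 50*4²)/4 - 2*(-3))*37)*10 = (((¼)*(¼)*(1 + 50*16) - 1*(-6))*37)*10 = (((¼)*(¼)*(1 + 800) + 6)*37)*10 = (((¼)*(¼)*801 + 6)*37)*10 = ((801/16 + 6)*37)*10 = ((897/16)*37)*10 = (33189/16)*10 = 165945/8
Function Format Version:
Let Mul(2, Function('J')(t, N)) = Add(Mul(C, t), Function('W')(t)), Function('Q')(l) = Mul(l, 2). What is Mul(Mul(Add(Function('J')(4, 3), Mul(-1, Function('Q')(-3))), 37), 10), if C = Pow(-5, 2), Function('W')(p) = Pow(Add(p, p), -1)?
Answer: Rational(165945, 8) ≈ 20743.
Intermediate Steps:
Function('W')(p) = Mul(Rational(1, 2), Pow(p, -1)) (Function('W')(p) = Pow(Mul(2, p), -1) = Mul(Rational(1, 2), Pow(p, -1)))
Function('Q')(l) = Mul(2, l)
C = 25
Function('J')(t, N) = Add(Mul(Rational(1, 4), Pow(t, -1)), Mul(Rational(25, 2), t)) (Function('J')(t, N) = Mul(Rational(1, 2), Add(Mul(25, t), Mul(Rational(1, 2), Pow(t, -1)))) = Mul(Rational(1, 2), Add(Mul(Rational(1, 2), Pow(t, -1)), Mul(25, t))) = Add(Mul(Rational(1, 4), Pow(t, -1)), Mul(Rational(25, 2), t)))
Mul(Mul(Add(Function('J')(4, 3), Mul(-1, Function('Q')(-3))), 37), 10) = Mul(Mul(Add(Mul(Rational(1, 4), Pow(4, -1), Add(1, Mul(50, Pow(4, 2)))), Mul(-1, Mul(2, -3))), 37), 10) = Mul(Mul(Add(Mul(Rational(1, 4), Rational(1, 4), Add(1, Mul(50, 16))), Mul(-1, -6)), 37), 10) = Mul(Mul(Add(Mul(Rational(1, 4), Rational(1, 4), Add(1, 800)), 6), 37), 10) = Mul(Mul(Add(Mul(Rational(1, 4), Rational(1, 4), 801), 6), 37), 10) = Mul(Mul(Add(Rational(801, 16), 6), 37), 10) = Mul(Mul(Rational(897, 16), 37), 10) = Mul(Rational(33189, 16), 10) = Rational(165945, 8)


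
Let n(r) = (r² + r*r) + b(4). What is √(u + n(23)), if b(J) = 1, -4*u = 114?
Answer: 3*√458/2 ≈ 32.101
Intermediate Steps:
u = -57/2 (u = -¼*114 = -57/2 ≈ -28.500)
n(r) = 1 + 2*r² (n(r) = (r² + r*r) + 1 = (r² + r²) + 1 = 2*r² + 1 = 1 + 2*r²)
√(u + n(23)) = √(-57/2 + (1 + 2*23²)) = √(-57/2 + (1 + 2*529)) = √(-57/2 + (1 + 1058)) = √(-57/2 + 1059) = √(2061/2) = 3*√458/2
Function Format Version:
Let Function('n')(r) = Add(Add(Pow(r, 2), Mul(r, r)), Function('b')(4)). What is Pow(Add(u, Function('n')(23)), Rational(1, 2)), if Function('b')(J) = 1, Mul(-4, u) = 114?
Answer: Mul(Rational(3, 2), Pow(458, Rational(1, 2))) ≈ 32.101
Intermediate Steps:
u = Rational(-57, 2) (u = Mul(Rational(-1, 4), 114) = Rational(-57, 2) ≈ -28.500)
Function('n')(r) = Add(1, Mul(2, Pow(r, 2))) (Function('n')(r) = Add(Add(Pow(r, 2), Mul(r, r)), 1) = Add(Add(Pow(r, 2), Pow(r, 2)), 1) = Add(Mul(2, Pow(r, 2)), 1) = Add(1, Mul(2, Pow(r, 2))))
Pow(Add(u, Function('n')(23)), Rational(1, 2)) = Pow(Add(Rational(-57, 2), Add(1, Mul(2, Pow(23, 2)))), Rational(1, 2)) = Pow(Add(Rational(-57, 2), Add(1, Mul(2, 529))), Rational(1, 2)) = Pow(Add(Rational(-57, 2), Add(1, 1058)), Rational(1, 2)) = Pow(Add(Rational(-57, 2), 1059), Rational(1, 2)) = Pow(Rational(2061, 2), Rational(1, 2)) = Mul(Rational(3, 2), Pow(458, Rational(1, 2)))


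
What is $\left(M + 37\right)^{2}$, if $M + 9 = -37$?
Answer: $81$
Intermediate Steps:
$M = -46$ ($M = -9 - 37 = -46$)
$\left(M + 37\right)^{2} = \left(-46 + 37\right)^{2} = \left(-9\right)^{2} = 81$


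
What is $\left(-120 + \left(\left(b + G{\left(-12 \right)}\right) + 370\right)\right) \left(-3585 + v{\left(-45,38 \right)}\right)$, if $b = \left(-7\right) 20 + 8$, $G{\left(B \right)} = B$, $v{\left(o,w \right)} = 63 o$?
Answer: $-680520$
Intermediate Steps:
$b = -132$ ($b = -140 + 8 = -132$)
$\left(-120 + \left(\left(b + G{\left(-12 \right)}\right) + 370\right)\right) \left(-3585 + v{\left(-45,38 \right)}\right) = \left(-120 + \left(\left(-132 - 12\right) + 370\right)\right) \left(-3585 + 63 \left(-45\right)\right) = \left(-120 + \left(-144 + 370\right)\right) \left(-3585 - 2835\right) = \left(-120 + 226\right) \left(-6420\right) = 106 \left(-6420\right) = -680520$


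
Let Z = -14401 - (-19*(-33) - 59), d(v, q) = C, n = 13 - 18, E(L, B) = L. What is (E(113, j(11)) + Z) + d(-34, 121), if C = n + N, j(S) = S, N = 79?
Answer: -14782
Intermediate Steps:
n = -5
C = 74 (C = -5 + 79 = 74)
d(v, q) = 74
Z = -14969 (Z = -14401 - (627 - 59) = -14401 - 1*568 = -14401 - 568 = -14969)
(E(113, j(11)) + Z) + d(-34, 121) = (113 - 14969) + 74 = -14856 + 74 = -14782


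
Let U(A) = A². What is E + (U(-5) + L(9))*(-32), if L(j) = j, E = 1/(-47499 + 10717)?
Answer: -40018817/36782 ≈ -1088.0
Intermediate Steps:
E = -1/36782 (E = 1/(-36782) = -1/36782 ≈ -2.7187e-5)
E + (U(-5) + L(9))*(-32) = -1/36782 + ((-5)² + 9)*(-32) = -1/36782 + (25 + 9)*(-32) = -1/36782 + 34*(-32) = -1/36782 - 1088 = -40018817/36782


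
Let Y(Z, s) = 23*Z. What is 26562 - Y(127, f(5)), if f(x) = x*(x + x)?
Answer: 23641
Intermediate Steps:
f(x) = 2*x² (f(x) = x*(2*x) = 2*x²)
26562 - Y(127, f(5)) = 26562 - 23*127 = 26562 - 1*2921 = 26562 - 2921 = 23641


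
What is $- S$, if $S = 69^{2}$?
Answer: $-4761$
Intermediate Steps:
$S = 4761$
$- S = \left(-1\right) 4761 = -4761$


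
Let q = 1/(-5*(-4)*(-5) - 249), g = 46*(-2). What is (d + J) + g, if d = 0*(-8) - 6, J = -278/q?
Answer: 96924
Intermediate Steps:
g = -92
q = -1/349 (q = 1/(20*(-5) - 249) = 1/(-100 - 249) = 1/(-349) = -1/349 ≈ -0.0028653)
J = 97022 (J = -278/(-1/349) = -278*(-349) = 97022)
d = -6 (d = 0 - 6 = -6)
(d + J) + g = (-6 + 97022) - 92 = 97016 - 92 = 96924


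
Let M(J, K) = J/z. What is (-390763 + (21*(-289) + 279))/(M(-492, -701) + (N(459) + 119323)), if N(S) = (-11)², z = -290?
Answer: -57500185/17319626 ≈ -3.3199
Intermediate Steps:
M(J, K) = -J/290 (M(J, K) = J/(-290) = J*(-1/290) = -J/290)
N(S) = 121
(-390763 + (21*(-289) + 279))/(M(-492, -701) + (N(459) + 119323)) = (-390763 + (21*(-289) + 279))/(-1/290*(-492) + (121 + 119323)) = (-390763 + (-6069 + 279))/(246/145 + 119444) = (-390763 - 5790)/(17319626/145) = -396553*145/17319626 = -57500185/17319626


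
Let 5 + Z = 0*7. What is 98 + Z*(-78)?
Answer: 488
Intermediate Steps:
Z = -5 (Z = -5 + 0*7 = -5 + 0 = -5)
98 + Z*(-78) = 98 - 5*(-78) = 98 + 390 = 488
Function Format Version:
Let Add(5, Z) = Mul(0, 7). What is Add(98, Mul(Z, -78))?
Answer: 488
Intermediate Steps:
Z = -5 (Z = Add(-5, Mul(0, 7)) = Add(-5, 0) = -5)
Add(98, Mul(Z, -78)) = Add(98, Mul(-5, -78)) = Add(98, 390) = 488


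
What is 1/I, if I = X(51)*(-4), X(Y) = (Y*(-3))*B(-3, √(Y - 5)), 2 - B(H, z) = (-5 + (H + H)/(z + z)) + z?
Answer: 161/123930 + 43*√46/247860 ≈ 0.0024758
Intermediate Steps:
B(H, z) = 7 - z - H/z (B(H, z) = 2 - ((-5 + (H + H)/(z + z)) + z) = 2 - ((-5 + (2*H)/((2*z))) + z) = 2 - ((-5 + (2*H)*(1/(2*z))) + z) = 2 - ((-5 + H/z) + z) = 2 - (-5 + z + H/z) = 2 + (5 - z - H/z) = 7 - z - H/z)
X(Y) = -3*Y*(7 - √(-5 + Y) + 3/√(-5 + Y)) (X(Y) = (Y*(-3))*(7 - √(Y - 5) - 1*(-3)/√(Y - 5)) = (-3*Y)*(7 - √(-5 + Y) - 1*(-3)/√(-5 + Y)) = (-3*Y)*(7 - √(-5 + Y) + 3/√(-5 + Y)) = -3*Y*(7 - √(-5 + Y) + 3/√(-5 + Y)))
I = -306*√46*(43 - 7*√46)/23 (I = (3*51*(-8 + 51 - 7*√(-5 + 51))/√(-5 + 51))*(-4) = (3*51*(-8 + 51 - 7*√46)/√46)*(-4) = (3*51*(√46/46)*(43 - 7*√46))*(-4) = (153*√46*(43 - 7*√46)/46)*(-4) = -306*√46*(43 - 7*√46)/23 ≈ 403.92)
1/I = 1/(4284 - 13158*√46/23)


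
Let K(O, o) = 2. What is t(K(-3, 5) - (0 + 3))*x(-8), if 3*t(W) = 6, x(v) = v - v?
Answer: 0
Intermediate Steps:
x(v) = 0
t(W) = 2 (t(W) = (⅓)*6 = 2)
t(K(-3, 5) - (0 + 3))*x(-8) = 2*0 = 0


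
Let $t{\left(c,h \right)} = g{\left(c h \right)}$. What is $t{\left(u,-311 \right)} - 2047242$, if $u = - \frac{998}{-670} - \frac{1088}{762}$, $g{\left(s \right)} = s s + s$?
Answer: $- \frac{33345299823946604}{16290693225} \approx -2.0469 \cdot 10^{6}$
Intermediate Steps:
$g{\left(s \right)} = s + s^{2}$ ($g{\left(s \right)} = s^{2} + s = s + s^{2}$)
$u = \frac{7879}{127635}$ ($u = \left(-998\right) \left(- \frac{1}{670}\right) - \frac{544}{381} = \frac{499}{335} - \frac{544}{381} = \frac{7879}{127635} \approx 0.061731$)
$t{\left(c,h \right)} = c h \left(1 + c h\right)$
$t{\left(u,-311 \right)} - 2047242 = \frac{7879}{127635} \left(-311\right) \left(1 + \frac{7879}{127635} \left(-311\right)\right) - 2047242 = \frac{7879}{127635} \left(-311\right) \left(1 - \frac{2450369}{127635}\right) - 2047242 = \frac{7879}{127635} \left(-311\right) \left(- \frac{2322734}{127635}\right) - 2047242 = \frac{5691555388846}{16290693225} - 2047242 = - \frac{33345299823946604}{16290693225}$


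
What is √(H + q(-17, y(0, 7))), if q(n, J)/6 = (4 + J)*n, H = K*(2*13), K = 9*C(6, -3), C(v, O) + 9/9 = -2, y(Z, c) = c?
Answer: 4*I*√114 ≈ 42.708*I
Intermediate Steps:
C(v, O) = -3 (C(v, O) = -1 - 2 = -3)
K = -27 (K = 9*(-3) = -27)
H = -702 (H = -54*13 = -27*26 = -702)
q(n, J) = 6*n*(4 + J) (q(n, J) = 6*((4 + J)*n) = 6*(n*(4 + J)) = 6*n*(4 + J))
√(H + q(-17, y(0, 7))) = √(-702 + 6*(-17)*(4 + 7)) = √(-702 + 6*(-17)*11) = √(-702 - 1122) = √(-1824) = 4*I*√114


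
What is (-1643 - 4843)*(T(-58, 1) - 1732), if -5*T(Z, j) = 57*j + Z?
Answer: 56162274/5 ≈ 1.1232e+7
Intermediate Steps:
T(Z, j) = -57*j/5 - Z/5 (T(Z, j) = -(57*j + Z)/5 = -(Z + 57*j)/5 = -57*j/5 - Z/5)
(-1643 - 4843)*(T(-58, 1) - 1732) = (-1643 - 4843)*((-57/5*1 - ⅕*(-58)) - 1732) = -6486*((-57/5 + 58/5) - 1732) = -6486*(⅕ - 1732) = -6486*(-8659/5) = 56162274/5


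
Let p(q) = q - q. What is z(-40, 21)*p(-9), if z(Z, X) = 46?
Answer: 0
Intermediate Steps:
p(q) = 0
z(-40, 21)*p(-9) = 46*0 = 0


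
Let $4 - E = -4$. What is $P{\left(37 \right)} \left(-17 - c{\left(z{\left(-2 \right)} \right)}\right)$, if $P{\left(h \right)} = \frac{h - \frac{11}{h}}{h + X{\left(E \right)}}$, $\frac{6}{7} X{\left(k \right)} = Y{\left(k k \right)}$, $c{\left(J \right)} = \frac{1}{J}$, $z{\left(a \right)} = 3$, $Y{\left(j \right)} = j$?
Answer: $- \frac{70616}{12395} \approx -5.6971$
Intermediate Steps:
$E = 8$ ($E = 4 - -4 = 4 + 4 = 8$)
$X{\left(k \right)} = \frac{7 k^{2}}{6}$ ($X{\left(k \right)} = \frac{7 k k}{6} = \frac{7 k^{2}}{6}$)
$P{\left(h \right)} = \frac{h - \frac{11}{h}}{\frac{224}{3} + h}$ ($P{\left(h \right)} = \frac{h - \frac{11}{h}}{h + \frac{7 \cdot 8^{2}}{6}} = \frac{h - \frac{11}{h}}{h + \frac{7}{6} \cdot 64} = \frac{h - \frac{11}{h}}{h + \frac{224}{3}} = \frac{h - \frac{11}{h}}{\frac{224}{3} + h}$)
$P{\left(37 \right)} \left(-17 - c{\left(z{\left(-2 \right)} \right)}\right) = \frac{3 \left(-11 + 37^{2}\right)}{37 \left(224 + 3 \cdot 37\right)} \left(-17 - \frac{1}{3}\right) = 3 \cdot \frac{1}{37} \frac{1}{224 + 111} \left(-11 + 1369\right) \left(-17 - \frac{1}{3}\right) = 3 \cdot \frac{1}{37} \cdot \frac{1}{335} \cdot 1358 \left(-17 - \frac{1}{3}\right) = 3 \cdot \frac{1}{37} \cdot \frac{1}{335} \cdot 1358 \left(- \frac{52}{3}\right) = \frac{4074}{12395} \left(- \frac{52}{3}\right) = - \frac{70616}{12395}$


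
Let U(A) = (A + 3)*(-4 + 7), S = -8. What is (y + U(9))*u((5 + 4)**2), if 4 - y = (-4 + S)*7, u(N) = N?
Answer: 10044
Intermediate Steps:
U(A) = 9 + 3*A (U(A) = (3 + A)*3 = 9 + 3*A)
y = 88 (y = 4 - (-4 - 8)*7 = 4 - (-12)*7 = 4 - 1*(-84) = 4 + 84 = 88)
(y + U(9))*u((5 + 4)**2) = (88 + (9 + 3*9))*(5 + 4)**2 = (88 + (9 + 27))*9**2 = (88 + 36)*81 = 124*81 = 10044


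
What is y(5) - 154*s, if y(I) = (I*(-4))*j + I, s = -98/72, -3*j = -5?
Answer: 3263/18 ≈ 181.28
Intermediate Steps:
j = 5/3 (j = -⅓*(-5) = 5/3 ≈ 1.6667)
s = -49/36 (s = -98*1/72 = -49/36 ≈ -1.3611)
y(I) = -17*I/3 (y(I) = (I*(-4))*(5/3) + I = -4*I*(5/3) + I = -20*I/3 + I = -17*I/3)
y(5) - 154*s = -17/3*5 - 154*(-49/36) = -85/3 + 3773/18 = 3263/18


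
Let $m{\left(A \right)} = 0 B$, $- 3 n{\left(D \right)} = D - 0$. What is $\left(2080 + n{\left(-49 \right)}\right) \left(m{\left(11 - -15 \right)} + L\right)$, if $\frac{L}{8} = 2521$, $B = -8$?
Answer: $\frac{126836552}{3} \approx 4.2279 \cdot 10^{7}$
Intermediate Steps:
$L = 20168$ ($L = 8 \cdot 2521 = 20168$)
$n{\left(D \right)} = - \frac{D}{3}$ ($n{\left(D \right)} = - \frac{D - 0}{3} = - \frac{D + 0}{3} = - \frac{D}{3}$)
$m{\left(A \right)} = 0$ ($m{\left(A \right)} = 0 \left(-8\right) = 0$)
$\left(2080 + n{\left(-49 \right)}\right) \left(m{\left(11 - -15 \right)} + L\right) = \left(2080 - - \frac{49}{3}\right) \left(0 + 20168\right) = \left(2080 + \frac{49}{3}\right) 20168 = \frac{6289}{3} \cdot 20168 = \frac{126836552}{3}$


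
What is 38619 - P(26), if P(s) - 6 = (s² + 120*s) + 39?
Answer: 34778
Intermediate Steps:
P(s) = 45 + s² + 120*s (P(s) = 6 + ((s² + 120*s) + 39) = 6 + (39 + s² + 120*s) = 45 + s² + 120*s)
38619 - P(26) = 38619 - (45 + 26² + 120*26) = 38619 - (45 + 676 + 3120) = 38619 - 1*3841 = 38619 - 3841 = 34778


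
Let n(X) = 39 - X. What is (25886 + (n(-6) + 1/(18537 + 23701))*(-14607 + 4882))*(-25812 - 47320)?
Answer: 635920827401562/21119 ≈ 3.0111e+10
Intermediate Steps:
(25886 + (n(-6) + 1/(18537 + 23701))*(-14607 + 4882))*(-25812 - 47320) = (25886 + ((39 - 1*(-6)) + 1/(18537 + 23701))*(-14607 + 4882))*(-25812 - 47320) = (25886 + ((39 + 6) + 1/42238)*(-9725))*(-73132) = (25886 + (45 + 1/42238)*(-9725))*(-73132) = (25886 + (1900711/42238)*(-9725))*(-73132) = (25886 - 18484414475/42238)*(-73132) = -17391041607/42238*(-73132) = 635920827401562/21119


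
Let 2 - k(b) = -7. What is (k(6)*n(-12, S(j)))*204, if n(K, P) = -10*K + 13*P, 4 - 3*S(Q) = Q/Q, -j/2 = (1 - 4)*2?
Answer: 244188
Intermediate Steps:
k(b) = 9 (k(b) = 2 - 1*(-7) = 2 + 7 = 9)
j = 12 (j = -2*(1 - 4)*2 = -(-6)*2 = -2*(-6) = 12)
S(Q) = 1 (S(Q) = 4/3 - Q/(3*Q) = 4/3 - ⅓*1 = 4/3 - ⅓ = 1)
(k(6)*n(-12, S(j)))*204 = (9*(-10*(-12) + 13*1))*204 = (9*(120 + 13))*204 = (9*133)*204 = 1197*204 = 244188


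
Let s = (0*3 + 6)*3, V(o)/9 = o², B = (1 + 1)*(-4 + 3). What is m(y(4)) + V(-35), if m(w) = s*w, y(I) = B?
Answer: 10989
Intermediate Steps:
B = -2 (B = 2*(-1) = -2)
y(I) = -2
V(o) = 9*o²
s = 18 (s = (0 + 6)*3 = 6*3 = 18)
m(w) = 18*w
m(y(4)) + V(-35) = 18*(-2) + 9*(-35)² = -36 + 9*1225 = -36 + 11025 = 10989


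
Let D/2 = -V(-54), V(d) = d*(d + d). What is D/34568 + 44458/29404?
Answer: 74615993/63527342 ≈ 1.1745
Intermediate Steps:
V(d) = 2*d**2 (V(d) = d*(2*d) = 2*d**2)
D = -11664 (D = 2*(-2*(-54)**2) = 2*(-2*2916) = 2*(-1*5832) = 2*(-5832) = -11664)
D/34568 + 44458/29404 = -11664/34568 + 44458/29404 = -11664*1/34568 + 44458*(1/29404) = -1458/4321 + 22229/14702 = 74615993/63527342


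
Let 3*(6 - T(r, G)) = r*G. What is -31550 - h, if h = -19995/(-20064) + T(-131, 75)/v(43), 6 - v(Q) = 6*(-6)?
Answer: -4442246029/140448 ≈ -31629.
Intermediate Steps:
v(Q) = 42 (v(Q) = 6 - 6*(-6) = 6 - 1*(-36) = 6 + 36 = 42)
T(r, G) = 6 - G*r/3 (T(r, G) = 6 - r*G/3 = 6 - G*r/3)
h = 11111629/140448 (h = -19995/(-20064) + (6 - ⅓*75*(-131))/42 = -19995*(-1/20064) + (6 + 3275)*(1/42) = 6665/6688 + 3281*(1/42) = 6665/6688 + 3281/42 = 11111629/140448 ≈ 79.116)
-31550 - h = -31550 - 1*11111629/140448 = -31550 - 11111629/140448 = -4442246029/140448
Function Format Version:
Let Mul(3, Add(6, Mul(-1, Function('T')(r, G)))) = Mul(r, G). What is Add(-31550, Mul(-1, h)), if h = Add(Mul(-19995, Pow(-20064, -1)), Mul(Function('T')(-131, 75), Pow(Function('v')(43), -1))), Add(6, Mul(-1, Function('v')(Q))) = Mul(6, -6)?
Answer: Rational(-4442246029, 140448) ≈ -31629.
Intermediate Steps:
Function('v')(Q) = 42 (Function('v')(Q) = Add(6, Mul(-1, Mul(6, -6))) = Add(6, Mul(-1, -36)) = Add(6, 36) = 42)
Function('T')(r, G) = Add(6, Mul(Rational(-1, 3), G, r)) (Function('T')(r, G) = Add(6, Mul(Rational(-1, 3), Mul(r, G))) = Add(6, Mul(Rational(-1, 3), Mul(G, r))) = Add(6, Mul(Rational(-1, 3), G, r)))
h = Rational(11111629, 140448) (h = Add(Mul(-19995, Pow(-20064, -1)), Mul(Add(6, Mul(Rational(-1, 3), 75, -131)), Pow(42, -1))) = Add(Mul(-19995, Rational(-1, 20064)), Mul(Add(6, 3275), Rational(1, 42))) = Add(Rational(6665, 6688), Mul(3281, Rational(1, 42))) = Add(Rational(6665, 6688), Rational(3281, 42)) = Rational(11111629, 140448) ≈ 79.116)
Add(-31550, Mul(-1, h)) = Add(-31550, Mul(-1, Rational(11111629, 140448))) = Add(-31550, Rational(-11111629, 140448)) = Rational(-4442246029, 140448)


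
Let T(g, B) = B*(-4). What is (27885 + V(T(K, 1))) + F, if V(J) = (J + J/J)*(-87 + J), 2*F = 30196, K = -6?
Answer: 43256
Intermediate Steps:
F = 15098 (F = (1/2)*30196 = 15098)
T(g, B) = -4*B
V(J) = (1 + J)*(-87 + J) (V(J) = (J + 1)*(-87 + J) = (1 + J)*(-87 + J))
(27885 + V(T(K, 1))) + F = (27885 + (-87 + (-4*1)**2 - (-344))) + 15098 = (27885 + (-87 + (-4)**2 - 86*(-4))) + 15098 = (27885 + (-87 + 16 + 344)) + 15098 = (27885 + 273) + 15098 = 28158 + 15098 = 43256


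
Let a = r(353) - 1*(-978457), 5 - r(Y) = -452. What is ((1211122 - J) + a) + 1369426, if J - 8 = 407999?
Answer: 3151455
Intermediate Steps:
J = 408007 (J = 8 + 407999 = 408007)
r(Y) = 457 (r(Y) = 5 - 1*(-452) = 5 + 452 = 457)
a = 978914 (a = 457 - 1*(-978457) = 457 + 978457 = 978914)
((1211122 - J) + a) + 1369426 = ((1211122 - 1*408007) + 978914) + 1369426 = ((1211122 - 408007) + 978914) + 1369426 = (803115 + 978914) + 1369426 = 1782029 + 1369426 = 3151455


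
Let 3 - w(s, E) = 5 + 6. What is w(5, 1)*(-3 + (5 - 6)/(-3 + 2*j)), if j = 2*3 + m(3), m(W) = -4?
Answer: 32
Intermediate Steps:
w(s, E) = -8 (w(s, E) = 3 - (5 + 6) = 3 - 1*11 = 3 - 11 = -8)
j = 2 (j = 2*3 - 4 = 6 - 4 = 2)
w(5, 1)*(-3 + (5 - 6)/(-3 + 2*j)) = -8*(-3 + (5 - 6)/(-3 + 2*2)) = -8*(-3 - 1/(-3 + 4)) = -8*(-3 - 1/1) = -8*(-3 - 1*1) = -8*(-3 - 1) = -8*(-4) = 32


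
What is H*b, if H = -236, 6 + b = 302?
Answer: -69856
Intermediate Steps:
b = 296 (b = -6 + 302 = 296)
H*b = -236*296 = -69856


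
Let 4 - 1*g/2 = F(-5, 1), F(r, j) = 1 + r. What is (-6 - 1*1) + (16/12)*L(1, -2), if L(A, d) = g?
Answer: 43/3 ≈ 14.333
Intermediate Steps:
g = 16 (g = 8 - 2*(1 - 5) = 8 - 2*(-4) = 8 + 8 = 16)
L(A, d) = 16
(-6 - 1*1) + (16/12)*L(1, -2) = (-6 - 1*1) + (16/12)*16 = (-6 - 1) + (16*(1/12))*16 = -7 + (4/3)*16 = -7 + 64/3 = 43/3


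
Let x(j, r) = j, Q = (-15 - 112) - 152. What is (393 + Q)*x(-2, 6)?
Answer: -228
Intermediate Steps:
Q = -279 (Q = -127 - 152 = -279)
(393 + Q)*x(-2, 6) = (393 - 279)*(-2) = 114*(-2) = -228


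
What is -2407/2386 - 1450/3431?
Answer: -11718117/8186366 ≈ -1.4314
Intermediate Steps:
-2407/2386 - 1450/3431 = -11718117/8186366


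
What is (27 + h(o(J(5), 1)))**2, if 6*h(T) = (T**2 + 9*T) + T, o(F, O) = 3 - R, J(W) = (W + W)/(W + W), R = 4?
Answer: 2601/4 ≈ 650.25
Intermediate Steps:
J(W) = 1 (J(W) = (2*W)/((2*W)) = (2*W)*(1/(2*W)) = 1)
o(F, O) = -1 (o(F, O) = 3 - 1*4 = 3 - 4 = -1)
h(T) = T**2/6 + 5*T/3 (h(T) = ((T**2 + 9*T) + T)/6 = (T**2 + 10*T)/6 = T**2/6 + 5*T/3)
(27 + h(o(J(5), 1)))**2 = (27 + (1/6)*(-1)*(10 - 1))**2 = (27 + (1/6)*(-1)*9)**2 = (27 - 3/2)**2 = (51/2)**2 = 2601/4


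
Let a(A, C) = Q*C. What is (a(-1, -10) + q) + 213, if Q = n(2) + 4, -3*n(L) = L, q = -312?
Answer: -397/3 ≈ -132.33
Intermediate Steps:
n(L) = -L/3
Q = 10/3 (Q = -1/3*2 + 4 = -2/3 + 4 = 10/3 ≈ 3.3333)
a(A, C) = 10*C/3
(a(-1, -10) + q) + 213 = ((10/3)*(-10) - 312) + 213 = (-100/3 - 312) + 213 = -1036/3 + 213 = -397/3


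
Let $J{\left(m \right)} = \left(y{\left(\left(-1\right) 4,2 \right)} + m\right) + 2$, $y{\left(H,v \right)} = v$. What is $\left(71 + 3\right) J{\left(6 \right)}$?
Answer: $740$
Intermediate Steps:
$J{\left(m \right)} = 4 + m$ ($J{\left(m \right)} = \left(2 + m\right) + 2 = 4 + m$)
$\left(71 + 3\right) J{\left(6 \right)} = \left(71 + 3\right) \left(4 + 6\right) = 74 \cdot 10 = 740$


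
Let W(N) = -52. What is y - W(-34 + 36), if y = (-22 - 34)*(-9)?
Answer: 556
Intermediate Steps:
y = 504 (y = -56*(-9) = 504)
y - W(-34 + 36) = 504 - 1*(-52) = 504 + 52 = 556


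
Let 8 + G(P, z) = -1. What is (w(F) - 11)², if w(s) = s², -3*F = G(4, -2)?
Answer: 4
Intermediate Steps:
G(P, z) = -9 (G(P, z) = -8 - 1 = -9)
F = 3 (F = -⅓*(-9) = 3)
(w(F) - 11)² = (3² - 11)² = (9 - 11)² = (-2)² = 4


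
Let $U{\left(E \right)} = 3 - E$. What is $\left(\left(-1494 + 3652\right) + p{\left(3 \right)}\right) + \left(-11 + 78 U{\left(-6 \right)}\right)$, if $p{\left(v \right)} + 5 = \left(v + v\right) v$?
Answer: $2862$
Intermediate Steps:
$p{\left(v \right)} = -5 + 2 v^{2}$ ($p{\left(v \right)} = -5 + \left(v + v\right) v = -5 + 2 v v = -5 + 2 v^{2}$)
$\left(\left(-1494 + 3652\right) + p{\left(3 \right)}\right) + \left(-11 + 78 U{\left(-6 \right)}\right) = \left(\left(-1494 + 3652\right) - \left(5 - 2 \cdot 3^{2}\right)\right) - \left(11 - 78 \left(3 - -6\right)\right) = \left(2158 + \left(-5 + 2 \cdot 9\right)\right) - \left(11 - 78 \left(3 + 6\right)\right) = \left(2158 + \left(-5 + 18\right)\right) + \left(-11 + 78 \cdot 9\right) = \left(2158 + 13\right) + \left(-11 + 702\right) = 2171 + 691 = 2862$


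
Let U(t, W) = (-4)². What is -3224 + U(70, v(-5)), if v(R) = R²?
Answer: -3208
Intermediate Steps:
U(t, W) = 16
-3224 + U(70, v(-5)) = -3224 + 16 = -3208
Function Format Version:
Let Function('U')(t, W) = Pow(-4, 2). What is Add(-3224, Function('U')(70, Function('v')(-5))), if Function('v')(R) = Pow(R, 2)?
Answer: -3208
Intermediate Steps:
Function('U')(t, W) = 16
Add(-3224, Function('U')(70, Function('v')(-5))) = Add(-3224, 16) = -3208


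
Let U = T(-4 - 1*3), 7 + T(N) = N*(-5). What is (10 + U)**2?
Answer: 1444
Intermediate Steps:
T(N) = -7 - 5*N (T(N) = -7 + N*(-5) = -7 - 5*N)
U = 28 (U = -7 - 5*(-4 - 1*3) = -7 - 5*(-4 - 3) = -7 - 5*(-7) = -7 + 35 = 28)
(10 + U)**2 = (10 + 28)**2 = 38**2 = 1444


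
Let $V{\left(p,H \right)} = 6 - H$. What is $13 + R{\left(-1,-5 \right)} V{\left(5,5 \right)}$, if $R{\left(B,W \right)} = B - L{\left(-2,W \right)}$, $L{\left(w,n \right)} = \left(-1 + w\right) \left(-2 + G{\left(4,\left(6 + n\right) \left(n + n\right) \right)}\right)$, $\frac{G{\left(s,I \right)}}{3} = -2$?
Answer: $-12$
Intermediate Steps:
$G{\left(s,I \right)} = -6$ ($G{\left(s,I \right)} = 3 \left(-2\right) = -6$)
$L{\left(w,n \right)} = 8 - 8 w$ ($L{\left(w,n \right)} = \left(-1 + w\right) \left(-2 - 6\right) = \left(-1 + w\right) \left(-8\right) = 8 - 8 w$)
$R{\left(B,W \right)} = -24 + B$ ($R{\left(B,W \right)} = B - \left(8 - -16\right) = B - \left(8 + 16\right) = B - 24 = -24 + B$)
$13 + R{\left(-1,-5 \right)} V{\left(5,5 \right)} = 13 + \left(-24 - 1\right) \left(6 - 5\right) = 13 - 25 \left(6 - 5\right) = 13 - 25 = -12$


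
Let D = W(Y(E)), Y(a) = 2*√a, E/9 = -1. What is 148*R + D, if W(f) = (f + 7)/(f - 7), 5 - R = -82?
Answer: 1094447/85 - 84*I/85 ≈ 12876.0 - 0.98824*I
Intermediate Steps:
R = 87 (R = 5 - 1*(-82) = 5 + 82 = 87)
E = -9 (E = 9*(-1) = -9)
W(f) = (7 + f)/(-7 + f)
D = (-7 - 6*I)*(7 + 6*I)/85 (D = (7 + 2*√(-9))/(-7 + 2*√(-9)) = (7 + 2*(3*I))/(-7 + 2*(3*I)) = (7 + 6*I)/(-7 + 6*I) = ((-7 - 6*I)/85)*(7 + 6*I) = (-7 - 6*I)*(7 + 6*I)/85 ≈ -0.15294 - 0.98824*I)
148*R + D = 148*87 + (-13/85 - 84*I/85) = 12876 + (-13/85 - 84*I/85) = 1094447/85 - 84*I/85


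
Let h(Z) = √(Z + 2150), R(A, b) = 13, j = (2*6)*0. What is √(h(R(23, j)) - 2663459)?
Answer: √(-2663459 + √2163) ≈ 1632.0*I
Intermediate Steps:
j = 0 (j = 12*0 = 0)
h(Z) = √(2150 + Z)
√(h(R(23, j)) - 2663459) = √(√(2150 + 13) - 2663459) = √(√2163 - 2663459) = √(-2663459 + √2163)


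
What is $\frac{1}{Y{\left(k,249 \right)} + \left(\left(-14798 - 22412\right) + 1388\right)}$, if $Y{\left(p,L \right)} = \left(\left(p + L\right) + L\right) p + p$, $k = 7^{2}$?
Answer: $- \frac{1}{8970} \approx -0.00011148$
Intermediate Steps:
$k = 49$
$Y{\left(p,L \right)} = p + p \left(p + 2 L\right)$ ($Y{\left(p,L \right)} = \left(\left(L + p\right) + L\right) p + p = \left(p + 2 L\right) p + p = p \left(p + 2 L\right) + p = p + p \left(p + 2 L\right)$)
$\frac{1}{Y{\left(k,249 \right)} + \left(\left(-14798 - 22412\right) + 1388\right)} = \frac{1}{49 \left(1 + 49 + 2 \cdot 249\right) + \left(\left(-14798 - 22412\right) + 1388\right)} = \frac{1}{49 \left(1 + 49 + 498\right) + \left(-37210 + 1388\right)} = \frac{1}{49 \cdot 548 - 35822} = \frac{1}{26852 - 35822} = \frac{1}{-8970} = - \frac{1}{8970}$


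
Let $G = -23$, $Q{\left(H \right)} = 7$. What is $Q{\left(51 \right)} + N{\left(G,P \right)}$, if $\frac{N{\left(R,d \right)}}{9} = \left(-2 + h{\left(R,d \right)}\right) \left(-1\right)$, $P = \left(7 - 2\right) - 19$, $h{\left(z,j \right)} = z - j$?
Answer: $106$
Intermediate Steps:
$P = -14$ ($P = 5 - 19 = -14$)
$N{\left(R,d \right)} = 18 - 9 R + 9 d$ ($N{\left(R,d \right)} = 9 \left(-2 + \left(R - d\right)\right) \left(-1\right) = 9 \left(-2 + R - d\right) \left(-1\right) = 9 \left(2 + d - R\right) = 18 - 9 R + 9 d$)
$Q{\left(51 \right)} + N{\left(G,P \right)} = 7 + \left(18 - -207 + 9 \left(-14\right)\right) = 7 + \left(18 + 207 - 126\right) = 7 + 99 = 106$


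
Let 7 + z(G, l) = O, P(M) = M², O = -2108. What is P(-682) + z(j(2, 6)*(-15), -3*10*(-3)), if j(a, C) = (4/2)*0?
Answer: 463009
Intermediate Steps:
j(a, C) = 0 (j(a, C) = ((½)*4)*0 = 2*0 = 0)
z(G, l) = -2115 (z(G, l) = -7 - 2108 = -2115)
P(-682) + z(j(2, 6)*(-15), -3*10*(-3)) = (-682)² - 2115 = 465124 - 2115 = 463009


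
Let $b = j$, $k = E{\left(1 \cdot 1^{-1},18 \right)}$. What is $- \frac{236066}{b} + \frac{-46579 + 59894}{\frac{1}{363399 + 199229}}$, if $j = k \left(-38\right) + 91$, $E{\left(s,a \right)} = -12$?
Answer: $\frac{4097791089474}{547} \approx 7.4914 \cdot 10^{9}$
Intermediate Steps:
$k = -12$
$j = 547$ ($j = \left(-12\right) \left(-38\right) + 91 = 456 + 91 = 547$)
$b = 547$
$- \frac{236066}{b} + \frac{-46579 + 59894}{\frac{1}{363399 + 199229}} = - \frac{236066}{547} + \frac{-46579 + 59894}{\frac{1}{363399 + 199229}} = \left(-236066\right) \frac{1}{547} + \frac{13315}{\frac{1}{562628}} = - \frac{236066}{547} + 13315 \frac{1}{\frac{1}{562628}} = - \frac{236066}{547} + 13315 \cdot 562628 = - \frac{236066}{547} + 7491391820 = \frac{4097791089474}{547}$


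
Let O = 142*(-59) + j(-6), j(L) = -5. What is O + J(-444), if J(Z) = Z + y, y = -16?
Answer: -8843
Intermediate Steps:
J(Z) = -16 + Z (J(Z) = Z - 16 = -16 + Z)
O = -8383 (O = 142*(-59) - 5 = -8378 - 5 = -8383)
O + J(-444) = -8383 + (-16 - 444) = -8383 - 460 = -8843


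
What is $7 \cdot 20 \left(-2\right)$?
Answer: $-280$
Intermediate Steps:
$7 \cdot 20 \left(-2\right) = 140 \left(-2\right) = -280$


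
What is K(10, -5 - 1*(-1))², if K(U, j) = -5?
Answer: 25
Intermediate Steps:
K(10, -5 - 1*(-1))² = (-5)² = 25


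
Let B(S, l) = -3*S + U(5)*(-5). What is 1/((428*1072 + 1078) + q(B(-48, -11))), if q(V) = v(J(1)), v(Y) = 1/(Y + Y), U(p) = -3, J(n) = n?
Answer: 2/919789 ≈ 2.1744e-6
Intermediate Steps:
B(S, l) = 15 - 3*S (B(S, l) = -3*S - 3*(-5) = -3*S + 15 = 15 - 3*S)
v(Y) = 1/(2*Y)
q(V) = 1/2 (q(V) = (1/2)/1 = (1/2)*1 = 1/2)
1/((428*1072 + 1078) + q(B(-48, -11))) = 1/((428*1072 + 1078) + 1/2) = 1/((458816 + 1078) + 1/2) = 1/(459894 + 1/2) = 1/(919789/2) = 2/919789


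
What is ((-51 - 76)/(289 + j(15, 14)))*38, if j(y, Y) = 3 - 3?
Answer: -4826/289 ≈ -16.699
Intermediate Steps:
j(y, Y) = 0
((-51 - 76)/(289 + j(15, 14)))*38 = ((-51 - 76)/(289 + 0))*38 = -127/289*38 = -4826/289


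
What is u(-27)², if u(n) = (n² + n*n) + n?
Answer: 2047761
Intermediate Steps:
u(n) = n + 2*n² (u(n) = (n² + n²) + n = 2*n² + n = n + 2*n²)
u(-27)² = (-27*(1 + 2*(-27)))² = (-27*(1 - 54))² = (-27*(-53))² = 1431² = 2047761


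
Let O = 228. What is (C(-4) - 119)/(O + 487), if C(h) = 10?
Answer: -109/715 ≈ -0.15245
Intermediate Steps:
(C(-4) - 119)/(O + 487) = (10 - 119)/(228 + 487) = -109/715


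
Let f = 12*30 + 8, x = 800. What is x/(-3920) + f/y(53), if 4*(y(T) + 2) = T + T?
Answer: 726/49 ≈ 14.816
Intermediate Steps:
y(T) = -2 + T/2 (y(T) = -2 + (T + T)/4 = -2 + (2*T)/4 = -2 + T/2)
f = 368 (f = 360 + 8 = 368)
x/(-3920) + f/y(53) = 800/(-3920) + 368/(-2 + (½)*53) = 800*(-1/3920) + 368/(-2 + 53/2) = -10/49 + 368/(49/2) = -10/49 + 368*(2/49) = -10/49 + 736/49 = 726/49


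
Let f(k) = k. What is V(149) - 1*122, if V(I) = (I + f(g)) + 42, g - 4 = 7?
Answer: 80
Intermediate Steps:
g = 11 (g = 4 + 7 = 11)
V(I) = 53 + I (V(I) = (I + 11) + 42 = (11 + I) + 42 = 53 + I)
V(149) - 1*122 = (53 + 149) - 1*122 = 202 - 122 = 80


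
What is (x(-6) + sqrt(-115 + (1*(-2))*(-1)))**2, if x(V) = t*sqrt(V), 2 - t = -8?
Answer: -713 - 20*sqrt(678) ≈ -1233.8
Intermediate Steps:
t = 10 (t = 2 - 1*(-8) = 2 + 8 = 10)
x(V) = 10*sqrt(V)
(x(-6) + sqrt(-115 + (1*(-2))*(-1)))**2 = (10*sqrt(-6) + sqrt(-115 + (1*(-2))*(-1)))**2 = (10*(I*sqrt(6)) + sqrt(-115 - 2*(-1)))**2 = (10*I*sqrt(6) + sqrt(-115 + 2))**2 = (10*I*sqrt(6) + sqrt(-113))**2 = (10*I*sqrt(6) + I*sqrt(113))**2 = (I*sqrt(113) + 10*I*sqrt(6))**2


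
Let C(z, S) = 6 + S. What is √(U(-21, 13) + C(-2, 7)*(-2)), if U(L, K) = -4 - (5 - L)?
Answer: 2*I*√14 ≈ 7.4833*I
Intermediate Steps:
U(L, K) = -9 + L (U(L, K) = -4 + (-5 + L) = -9 + L)
√(U(-21, 13) + C(-2, 7)*(-2)) = √((-9 - 21) + (6 + 7)*(-2)) = √(-30 + 13*(-2)) = √(-30 - 26) = √(-56) = 2*I*√14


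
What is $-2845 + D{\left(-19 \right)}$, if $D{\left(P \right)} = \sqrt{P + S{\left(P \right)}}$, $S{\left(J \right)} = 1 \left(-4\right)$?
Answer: $-2845 + i \sqrt{23} \approx -2845.0 + 4.7958 i$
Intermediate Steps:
$S{\left(J \right)} = -4$
$D{\left(P \right)} = \sqrt{-4 + P}$ ($D{\left(P \right)} = \sqrt{P - 4} = \sqrt{-4 + P}$)
$-2845 + D{\left(-19 \right)} = -2845 + \sqrt{-4 - 19} = -2845 + \sqrt{-23} = -2845 + i \sqrt{23}$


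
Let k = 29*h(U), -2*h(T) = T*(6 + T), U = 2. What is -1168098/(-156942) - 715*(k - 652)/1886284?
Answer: 95940055348/12334882647 ≈ 7.7779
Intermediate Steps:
h(T) = -T*(6 + T)/2
k = -232 (k = 29*(-1/2*2*(6 + 2)) = 29*(-1/2*2*8) = 29*(-8) = -232)
-1168098/(-156942) - 715*(k - 652)/1886284 = -1168098/(-156942) - 715*(-232 - 652)/1886284 = -1168098*(-1/156942) - 715*(-884)*(1/1886284) = 194683/26157 + 632060*(1/1886284) = 194683/26157 + 158015/471571 = 95940055348/12334882647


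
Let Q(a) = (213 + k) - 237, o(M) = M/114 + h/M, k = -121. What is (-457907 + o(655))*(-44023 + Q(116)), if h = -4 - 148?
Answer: 755085174181412/37335 ≈ 2.0225e+10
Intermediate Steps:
h = -152
o(M) = -152/M + M/114 (o(M) = M/114 - 152/M = -152/M + M/114)
Q(a) = -145 (Q(a) = (213 - 121) - 237 = 92 - 237 = -145)
(-457907 + o(655))*(-44023 + Q(116)) = (-457907 + (-152/655 + (1/114)*655))*(-44023 - 145) = (-457907 + (-152*1/655 + 655/114))*(-44168) = (-457907 + (-152/655 + 655/114))*(-44168) = (-457907 + 411697/74670)*(-44168) = -34191503993/74670*(-44168) = 755085174181412/37335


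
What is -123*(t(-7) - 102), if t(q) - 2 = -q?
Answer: 11439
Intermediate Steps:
t(q) = 2 - q
-123*(t(-7) - 102) = -123*((2 - 1*(-7)) - 102) = -123*((2 + 7) - 102) = -123*(9 - 102) = -123*(-93) = 11439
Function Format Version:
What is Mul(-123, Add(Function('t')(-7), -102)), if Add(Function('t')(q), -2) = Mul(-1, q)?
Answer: 11439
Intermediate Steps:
Function('t')(q) = Add(2, Mul(-1, q))
Mul(-123, Add(Function('t')(-7), -102)) = Mul(-123, Add(Add(2, Mul(-1, -7)), -102)) = Mul(-123, Add(Add(2, 7), -102)) = Mul(-123, Add(9, -102)) = Mul(-123, -93) = 11439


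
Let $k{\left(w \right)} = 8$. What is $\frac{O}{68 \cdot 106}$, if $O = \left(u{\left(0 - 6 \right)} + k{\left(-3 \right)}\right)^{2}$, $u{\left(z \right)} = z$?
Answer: $\frac{1}{1802} \approx 0.00055494$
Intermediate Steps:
$O = 4$ ($O = \left(\left(0 - 6\right) + 8\right)^{2} = \left(-6 + 8\right)^{2} = 2^{2} = 4$)
$\frac{O}{68 \cdot 106} = \frac{4}{68 \cdot 106} = \frac{4}{7208} = 4 \cdot \frac{1}{7208} = \frac{1}{1802}$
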